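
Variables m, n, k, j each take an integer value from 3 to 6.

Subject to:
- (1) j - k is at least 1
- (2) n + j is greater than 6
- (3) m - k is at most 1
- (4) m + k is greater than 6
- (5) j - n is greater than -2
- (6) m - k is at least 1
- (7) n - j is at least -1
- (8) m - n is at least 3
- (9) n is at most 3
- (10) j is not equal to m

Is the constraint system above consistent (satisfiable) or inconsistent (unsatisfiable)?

Constraints 1, 3, 7, and 8 give n − j ≥ -1, j − k ≥ 1, k − m ≥ -1, m − n ≥ 3.
Adding all 4 inequalities: the left sides telescope to 0, and the right sides sum to (-1) + 1 + (-1) + 3 = 2. So 0 ≥ 2, which is false.

Unsatisfiable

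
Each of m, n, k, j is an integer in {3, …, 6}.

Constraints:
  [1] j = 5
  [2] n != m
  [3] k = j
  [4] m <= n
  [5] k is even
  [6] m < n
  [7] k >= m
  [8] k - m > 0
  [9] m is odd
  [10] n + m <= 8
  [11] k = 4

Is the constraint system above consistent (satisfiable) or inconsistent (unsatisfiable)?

Constraint 11 fixes k = 4 and constraint 1 fixes j = 5, but constraint 3 requires k = j. Since 4 ≠ 5, contradiction.

Unsatisfiable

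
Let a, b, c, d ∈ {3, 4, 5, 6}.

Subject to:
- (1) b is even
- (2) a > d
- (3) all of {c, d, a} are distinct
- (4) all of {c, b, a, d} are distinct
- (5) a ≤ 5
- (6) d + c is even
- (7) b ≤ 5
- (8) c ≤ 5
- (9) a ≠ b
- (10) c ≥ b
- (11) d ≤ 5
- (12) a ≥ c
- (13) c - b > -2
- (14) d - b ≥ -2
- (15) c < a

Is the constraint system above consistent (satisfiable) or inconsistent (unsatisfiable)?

Unsatisfiable

Constraints 5, 7, 8, and 11 confine each of c, b, a, d to the 3 values {3, …, 5} (the domain already gives each ≥ 3).
Constraint 4 requires all 4 of them to be distinct, but only 3 values are available — impossible by the pigeonhole principle.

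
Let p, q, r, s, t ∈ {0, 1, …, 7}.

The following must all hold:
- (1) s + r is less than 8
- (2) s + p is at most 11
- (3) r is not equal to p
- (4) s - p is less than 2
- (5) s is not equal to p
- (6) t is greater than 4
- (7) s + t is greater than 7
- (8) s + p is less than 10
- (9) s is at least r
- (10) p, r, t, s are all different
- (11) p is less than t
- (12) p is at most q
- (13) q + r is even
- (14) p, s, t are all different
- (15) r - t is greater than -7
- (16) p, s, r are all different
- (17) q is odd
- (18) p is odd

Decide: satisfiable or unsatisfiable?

Satisfiable

The assignment p = 5, q = 7, r = 1, s = 4, t = 6 works:
  constraint 1 holds since s + r = 5.
  constraint 2 holds since s + p = 9.
The rest check out directly.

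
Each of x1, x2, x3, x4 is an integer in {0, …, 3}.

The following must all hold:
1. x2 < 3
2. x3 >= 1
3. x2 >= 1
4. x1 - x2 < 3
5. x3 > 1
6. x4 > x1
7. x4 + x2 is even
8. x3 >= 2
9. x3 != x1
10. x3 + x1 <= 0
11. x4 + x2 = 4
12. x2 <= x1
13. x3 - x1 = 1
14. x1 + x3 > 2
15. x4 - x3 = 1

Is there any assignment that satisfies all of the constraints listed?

Unsatisfiable

From constraint 2: x3 ≥ 1. From constraints 3 and 12: x1 ≥ x2 ≥ 1. Hence x3 + x1 ≥ 2. But constraint 10 requires x3 + x1 ≤ 0, and 0 < 2. Contradiction.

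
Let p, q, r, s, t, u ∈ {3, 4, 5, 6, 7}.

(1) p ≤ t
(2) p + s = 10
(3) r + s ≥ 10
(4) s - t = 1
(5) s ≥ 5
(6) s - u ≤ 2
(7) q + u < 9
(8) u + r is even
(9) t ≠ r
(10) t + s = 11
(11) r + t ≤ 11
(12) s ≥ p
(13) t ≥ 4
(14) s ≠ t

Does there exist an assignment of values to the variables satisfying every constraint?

Satisfiable

Try p = 4, q = 3, r = 6, s = 6, t = 5, u = 4.
Check constraint 2: p + s = 10; constraint 3: r + s = 12. The remaining constraints are straightforward to verify.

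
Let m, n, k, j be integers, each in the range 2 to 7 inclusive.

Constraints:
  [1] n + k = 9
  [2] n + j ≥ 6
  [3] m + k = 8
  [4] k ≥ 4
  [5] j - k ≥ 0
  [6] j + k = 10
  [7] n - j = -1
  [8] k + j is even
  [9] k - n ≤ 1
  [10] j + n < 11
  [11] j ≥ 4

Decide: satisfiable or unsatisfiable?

Satisfiable

Try m = 3, n = 4, k = 5, j = 5.
Check constraint 1: n + k = 9; constraint 2: n + j = 9. The remaining constraints are straightforward to verify.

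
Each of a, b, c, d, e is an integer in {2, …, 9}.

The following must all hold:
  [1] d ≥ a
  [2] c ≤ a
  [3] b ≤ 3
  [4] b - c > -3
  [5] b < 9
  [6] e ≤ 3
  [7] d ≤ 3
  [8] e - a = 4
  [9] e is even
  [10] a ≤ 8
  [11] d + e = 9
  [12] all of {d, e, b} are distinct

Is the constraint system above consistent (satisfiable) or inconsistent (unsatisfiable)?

Constraints 3, 6, and 7 confine each of d, e, b to the 2 values {2, 3} (the domain already gives each ≥ 2).
Constraint 12 requires all 3 of them to be distinct, but only 2 values are available — impossible by the pigeonhole principle.

Unsatisfiable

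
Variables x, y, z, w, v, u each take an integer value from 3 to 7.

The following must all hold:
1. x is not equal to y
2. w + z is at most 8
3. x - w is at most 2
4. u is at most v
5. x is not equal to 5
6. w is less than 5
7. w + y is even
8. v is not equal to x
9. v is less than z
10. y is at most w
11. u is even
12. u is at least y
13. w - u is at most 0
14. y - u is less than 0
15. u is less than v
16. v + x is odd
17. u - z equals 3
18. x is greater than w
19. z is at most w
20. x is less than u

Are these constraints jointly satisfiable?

Constraints 4, 9, 18, 19, and 20 give v < z, z ≤ w, w < x, x < u, u ≤ v. Chaining: v < z ≤ w < x < u ≤ v, which forces v < v — impossible.

Unsatisfiable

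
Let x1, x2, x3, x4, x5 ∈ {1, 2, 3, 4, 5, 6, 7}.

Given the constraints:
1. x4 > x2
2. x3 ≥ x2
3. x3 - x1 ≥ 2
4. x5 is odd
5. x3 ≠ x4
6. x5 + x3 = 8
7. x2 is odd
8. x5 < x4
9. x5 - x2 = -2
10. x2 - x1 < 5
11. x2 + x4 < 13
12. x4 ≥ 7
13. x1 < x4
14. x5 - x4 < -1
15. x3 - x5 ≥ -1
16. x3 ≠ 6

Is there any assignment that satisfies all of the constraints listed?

Take x1 = 1, x2 = 5, x3 = 5, x4 = 7, x5 = 3. Then constraint 3: x3 - x1 = 4; constraint 6: x5 + x3 = 8, and every other listed constraint is also met.

Satisfiable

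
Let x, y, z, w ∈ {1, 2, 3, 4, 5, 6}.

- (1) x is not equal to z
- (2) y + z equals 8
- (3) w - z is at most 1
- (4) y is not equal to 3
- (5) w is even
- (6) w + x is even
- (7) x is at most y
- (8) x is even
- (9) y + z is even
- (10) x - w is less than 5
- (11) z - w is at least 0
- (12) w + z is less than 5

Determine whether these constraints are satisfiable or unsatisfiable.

Satisfiable

One satisfying assignment is x = 6, y = 6, z = 2, w = 2.
For the less obvious constraints — constraint 2: y + z = 8; constraint 3: w - z = 0; constraint 10: x - w = 4 — and the others hold by inspection.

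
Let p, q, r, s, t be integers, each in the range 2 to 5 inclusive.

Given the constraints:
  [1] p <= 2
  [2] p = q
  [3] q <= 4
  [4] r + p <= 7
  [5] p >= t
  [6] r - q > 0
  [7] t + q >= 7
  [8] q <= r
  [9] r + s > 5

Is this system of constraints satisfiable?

Unsatisfiable

From constraints 1 and 5: t ≤ p ≤ 2. From constraint 3: q ≤ 4. Hence t + q ≤ 6. But constraint 7 requires t + q ≥ 7, and 7 > 6. Contradiction.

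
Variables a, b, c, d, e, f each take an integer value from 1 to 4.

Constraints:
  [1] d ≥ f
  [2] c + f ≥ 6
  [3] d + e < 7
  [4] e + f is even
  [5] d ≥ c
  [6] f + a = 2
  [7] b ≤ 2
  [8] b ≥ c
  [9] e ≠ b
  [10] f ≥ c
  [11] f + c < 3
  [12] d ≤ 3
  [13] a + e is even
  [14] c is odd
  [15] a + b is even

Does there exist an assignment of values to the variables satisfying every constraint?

Unsatisfiable

From constraints 7 and 8: c ≤ b ≤ 2. From constraints 1 and 12: f ≤ d ≤ 3. Hence c + f ≤ 5. But constraint 2 requires c + f ≥ 6, and 6 > 5. Contradiction.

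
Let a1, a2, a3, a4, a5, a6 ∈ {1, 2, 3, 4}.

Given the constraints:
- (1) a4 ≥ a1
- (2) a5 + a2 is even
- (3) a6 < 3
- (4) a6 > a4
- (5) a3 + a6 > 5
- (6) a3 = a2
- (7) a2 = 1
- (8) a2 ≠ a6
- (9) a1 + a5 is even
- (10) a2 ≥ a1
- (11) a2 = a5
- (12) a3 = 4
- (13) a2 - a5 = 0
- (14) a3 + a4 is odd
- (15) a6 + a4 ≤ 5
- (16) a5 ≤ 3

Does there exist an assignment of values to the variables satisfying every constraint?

Unsatisfiable

Constraint 12 fixes a3 = 4 and constraint 7 fixes a2 = 1, but constraint 6 requires a3 = a2. Since 4 ≠ 1, contradiction.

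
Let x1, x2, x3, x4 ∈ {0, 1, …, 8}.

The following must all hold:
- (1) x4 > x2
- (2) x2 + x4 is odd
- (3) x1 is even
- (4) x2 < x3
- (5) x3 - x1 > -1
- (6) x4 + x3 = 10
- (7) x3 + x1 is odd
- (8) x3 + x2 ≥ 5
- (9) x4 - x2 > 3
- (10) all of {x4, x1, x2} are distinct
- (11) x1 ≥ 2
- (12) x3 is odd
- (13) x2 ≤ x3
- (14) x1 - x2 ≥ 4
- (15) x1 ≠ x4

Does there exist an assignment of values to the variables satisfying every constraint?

Satisfiable

Take x1 = 4, x2 = 0, x3 = 5, x4 = 5. Then constraint 5: x3 - x1 = 1; constraint 6: x4 + x3 = 10, and every other listed constraint is also met.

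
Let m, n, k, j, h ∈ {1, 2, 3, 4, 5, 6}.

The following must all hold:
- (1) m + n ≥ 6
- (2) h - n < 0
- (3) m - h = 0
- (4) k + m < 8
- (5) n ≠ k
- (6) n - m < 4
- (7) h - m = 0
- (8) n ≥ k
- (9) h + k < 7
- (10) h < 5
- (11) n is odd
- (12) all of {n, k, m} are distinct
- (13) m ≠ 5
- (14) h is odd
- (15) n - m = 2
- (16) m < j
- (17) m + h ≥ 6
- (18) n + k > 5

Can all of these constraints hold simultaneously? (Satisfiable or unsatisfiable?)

Satisfiable

Setting (m, n, k, j, h) = (3, 5, 2, 5, 3) satisfies everything: constraint 1: m + n = 8; constraint 2: h - n = -2, and the others follow.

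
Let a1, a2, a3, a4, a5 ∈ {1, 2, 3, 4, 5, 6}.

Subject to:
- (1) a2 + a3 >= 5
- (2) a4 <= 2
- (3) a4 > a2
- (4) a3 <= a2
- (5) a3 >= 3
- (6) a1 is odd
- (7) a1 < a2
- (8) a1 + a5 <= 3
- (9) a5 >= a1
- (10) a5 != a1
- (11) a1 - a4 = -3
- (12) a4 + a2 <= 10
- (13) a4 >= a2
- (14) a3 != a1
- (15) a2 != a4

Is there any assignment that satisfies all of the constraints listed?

Unsatisfiable

From constraints 4 and 5: a2 ≥ a3 and a3 ≥ 3, so a2 ≥ 3. From constraints 2 and 13: a2 ≤ a4 and a4 ≤ 2, so a2 ≤ 2. But 2 < 3, so no value of a2 works.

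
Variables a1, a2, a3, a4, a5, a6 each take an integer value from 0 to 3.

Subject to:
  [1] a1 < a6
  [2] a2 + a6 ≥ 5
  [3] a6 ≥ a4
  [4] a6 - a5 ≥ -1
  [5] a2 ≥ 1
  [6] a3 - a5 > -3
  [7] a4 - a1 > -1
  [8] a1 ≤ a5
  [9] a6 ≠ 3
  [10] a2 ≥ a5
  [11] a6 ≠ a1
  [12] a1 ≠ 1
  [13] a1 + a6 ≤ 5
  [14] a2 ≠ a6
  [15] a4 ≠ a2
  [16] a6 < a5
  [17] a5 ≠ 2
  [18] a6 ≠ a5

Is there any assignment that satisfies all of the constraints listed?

Satisfiable

Take a1 = 0, a2 = 3, a3 = 3, a4 = 2, a5 = 3, a6 = 2. Then constraint 2: a2 + a6 = 5; constraint 4: a6 - a5 = -1; constraint 6: a3 - a5 = 0, and every other listed constraint is also met.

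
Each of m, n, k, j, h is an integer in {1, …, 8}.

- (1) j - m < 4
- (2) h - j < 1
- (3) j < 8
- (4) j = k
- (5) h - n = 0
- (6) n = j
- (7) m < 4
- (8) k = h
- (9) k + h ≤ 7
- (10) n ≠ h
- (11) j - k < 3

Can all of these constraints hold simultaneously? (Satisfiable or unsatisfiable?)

From constraints 4, 6, and 8, n = j = k = h, so n = h. But constraint 10 says n ≠ h. Contradiction.

Unsatisfiable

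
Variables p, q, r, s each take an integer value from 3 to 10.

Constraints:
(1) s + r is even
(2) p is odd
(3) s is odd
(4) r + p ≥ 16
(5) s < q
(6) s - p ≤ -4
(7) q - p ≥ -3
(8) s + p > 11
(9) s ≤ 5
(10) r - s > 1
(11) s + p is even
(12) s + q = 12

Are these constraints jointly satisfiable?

Try p = 9, q = 9, r = 7, s = 3.
Check constraint 4: r + p = 16; constraint 6: s - p = -6; constraint 7: q - p = 0. The remaining constraints are straightforward to verify.

Satisfiable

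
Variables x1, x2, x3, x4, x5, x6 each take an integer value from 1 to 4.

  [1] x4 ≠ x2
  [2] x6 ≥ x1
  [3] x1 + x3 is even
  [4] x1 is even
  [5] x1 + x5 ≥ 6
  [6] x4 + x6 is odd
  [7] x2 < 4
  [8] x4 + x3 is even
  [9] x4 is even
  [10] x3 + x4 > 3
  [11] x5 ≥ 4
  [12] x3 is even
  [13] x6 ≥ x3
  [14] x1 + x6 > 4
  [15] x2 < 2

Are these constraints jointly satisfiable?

One satisfying assignment is x1 = 2, x2 = 1, x3 = 2, x4 = 2, x5 = 4, x6 = 3.
For the less obvious constraints — constraint 5: x1 + x5 = 6; constraint 10: x3 + x4 = 4 — and the others hold by inspection.

Satisfiable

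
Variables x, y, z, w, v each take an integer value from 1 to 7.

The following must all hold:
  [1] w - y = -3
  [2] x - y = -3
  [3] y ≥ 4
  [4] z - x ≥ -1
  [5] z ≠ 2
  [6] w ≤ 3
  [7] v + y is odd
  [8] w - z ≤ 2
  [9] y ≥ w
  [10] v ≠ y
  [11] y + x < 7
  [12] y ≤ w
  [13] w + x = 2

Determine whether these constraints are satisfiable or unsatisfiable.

Unsatisfiable

From constraints 3 and 12: w ≥ y and y ≥ 4, so w ≥ 4. From constraint 6: w ≤ 3. But 3 < 4, so no value of w works.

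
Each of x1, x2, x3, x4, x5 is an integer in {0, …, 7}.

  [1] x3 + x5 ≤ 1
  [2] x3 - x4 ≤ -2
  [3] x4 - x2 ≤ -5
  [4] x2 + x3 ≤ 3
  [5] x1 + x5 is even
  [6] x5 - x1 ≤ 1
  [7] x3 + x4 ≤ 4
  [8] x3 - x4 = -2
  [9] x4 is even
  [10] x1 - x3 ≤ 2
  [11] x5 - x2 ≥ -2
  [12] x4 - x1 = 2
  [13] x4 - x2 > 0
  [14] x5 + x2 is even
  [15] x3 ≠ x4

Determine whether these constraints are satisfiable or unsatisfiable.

Unsatisfiable

Constraints 2, 3, 6, 10, and 11 give x2 − x4 ≥ 5, x4 − x3 ≥ 2, x3 − x1 ≥ -2, x1 − x5 ≥ -1, x5 − x2 ≥ -2.
Adding all 5 inequalities: the left sides telescope to 0, and the right sides sum to 5 + 2 + (-2) + (-1) + (-2) = 2. So 0 ≥ 2, which is false.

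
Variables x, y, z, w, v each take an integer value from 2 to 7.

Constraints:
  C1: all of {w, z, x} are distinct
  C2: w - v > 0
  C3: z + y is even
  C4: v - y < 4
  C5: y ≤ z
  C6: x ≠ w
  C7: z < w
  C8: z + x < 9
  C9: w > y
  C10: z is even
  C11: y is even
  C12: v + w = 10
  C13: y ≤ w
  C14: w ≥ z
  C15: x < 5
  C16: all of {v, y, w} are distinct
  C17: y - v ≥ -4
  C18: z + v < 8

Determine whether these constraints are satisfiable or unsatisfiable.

Satisfiable

One satisfying assignment is x = 4, y = 2, z = 2, w = 6, v = 4.
For the less obvious constraints — constraint 2: w - v = 2; constraint 4: v - y = 2; constraint 8: z + x = 6 — and the others hold by inspection.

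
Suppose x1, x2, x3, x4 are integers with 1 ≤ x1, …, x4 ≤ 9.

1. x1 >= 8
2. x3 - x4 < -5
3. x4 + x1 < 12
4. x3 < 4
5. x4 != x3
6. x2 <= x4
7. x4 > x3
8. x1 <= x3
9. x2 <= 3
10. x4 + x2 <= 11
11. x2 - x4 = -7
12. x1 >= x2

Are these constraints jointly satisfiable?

Unsatisfiable

From constraints 1 and 8: x3 ≥ x1 and x1 ≥ 8, so x3 ≥ 8. From constraint 4: x3 ≤ 3. But 3 < 8, so no value of x3 works.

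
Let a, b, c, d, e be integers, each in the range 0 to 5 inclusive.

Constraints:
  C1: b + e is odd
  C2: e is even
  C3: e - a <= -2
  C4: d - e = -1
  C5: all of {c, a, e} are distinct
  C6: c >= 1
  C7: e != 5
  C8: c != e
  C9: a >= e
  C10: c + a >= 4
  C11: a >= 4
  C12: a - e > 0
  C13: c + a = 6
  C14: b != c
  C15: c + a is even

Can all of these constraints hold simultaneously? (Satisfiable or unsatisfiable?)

Satisfiable

Try a = 5, b = 5, c = 1, d = 1, e = 2.
Check constraint 3: e - a = -3; constraint 4: d - e = -1; constraint 10: c + a = 6. The remaining constraints are straightforward to verify.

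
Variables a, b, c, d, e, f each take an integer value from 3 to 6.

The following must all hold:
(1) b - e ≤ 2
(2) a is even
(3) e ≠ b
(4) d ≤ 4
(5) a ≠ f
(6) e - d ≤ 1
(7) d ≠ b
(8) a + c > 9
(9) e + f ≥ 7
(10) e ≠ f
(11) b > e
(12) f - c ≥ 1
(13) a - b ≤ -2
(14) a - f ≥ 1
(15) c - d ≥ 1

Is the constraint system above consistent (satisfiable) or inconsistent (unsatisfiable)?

Unsatisfiable

Constraints 1, 6, 12, 13, 14, and 15 give a − f ≥ 1, f − c ≥ 1, c − d ≥ 1, d − e ≥ -1, e − b ≥ -2, b − a ≥ 2.
Adding all 6 inequalities: the left sides telescope to 0, and the right sides sum to 1 + 1 + 1 + (-1) + (-2) + 2 = 2. So 0 ≥ 2, which is false.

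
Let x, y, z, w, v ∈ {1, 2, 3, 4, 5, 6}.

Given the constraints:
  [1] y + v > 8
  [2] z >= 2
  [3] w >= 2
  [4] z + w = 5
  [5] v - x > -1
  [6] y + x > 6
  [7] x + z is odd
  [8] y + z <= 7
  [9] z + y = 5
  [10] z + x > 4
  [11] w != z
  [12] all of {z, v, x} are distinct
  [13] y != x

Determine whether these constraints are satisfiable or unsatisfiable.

Satisfiable

Take x = 5, y = 3, z = 2, w = 3, v = 6. Then constraint 1: y + v = 9; constraint 4: z + w = 5, and every other listed constraint is also met.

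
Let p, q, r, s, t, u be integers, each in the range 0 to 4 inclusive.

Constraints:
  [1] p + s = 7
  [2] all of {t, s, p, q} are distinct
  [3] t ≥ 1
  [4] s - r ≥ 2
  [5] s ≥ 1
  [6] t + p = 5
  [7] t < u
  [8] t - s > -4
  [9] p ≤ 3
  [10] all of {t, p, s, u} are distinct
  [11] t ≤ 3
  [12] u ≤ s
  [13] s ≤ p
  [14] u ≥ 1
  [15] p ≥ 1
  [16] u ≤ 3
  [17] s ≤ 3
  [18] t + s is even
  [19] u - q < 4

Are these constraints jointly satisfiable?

Unsatisfiable

Constraints 3, 5, 9, 11, 14, 15, 16, and 17 confine each of t, p, s, u to the 3 values {1, …, 3}.
Constraint 10 requires all 4 of them to be distinct, but only 3 values are available — impossible by the pigeonhole principle.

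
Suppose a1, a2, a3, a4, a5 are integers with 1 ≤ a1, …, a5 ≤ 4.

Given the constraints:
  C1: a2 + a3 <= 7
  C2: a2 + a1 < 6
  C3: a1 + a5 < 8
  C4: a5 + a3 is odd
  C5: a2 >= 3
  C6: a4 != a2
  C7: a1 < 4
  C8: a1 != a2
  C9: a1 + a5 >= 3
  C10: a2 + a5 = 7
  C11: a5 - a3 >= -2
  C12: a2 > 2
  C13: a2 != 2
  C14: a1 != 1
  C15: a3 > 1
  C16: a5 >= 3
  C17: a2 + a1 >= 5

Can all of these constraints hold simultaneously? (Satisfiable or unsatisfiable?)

One satisfying assignment is a1 = 2, a2 = 3, a3 = 3, a4 = 4, a5 = 4.
For the less obvious constraints — constraint 1: a2 + a3 = 6; constraint 2: a2 + a1 = 5; constraint 3: a1 + a5 = 6 — and the others hold by inspection.

Satisfiable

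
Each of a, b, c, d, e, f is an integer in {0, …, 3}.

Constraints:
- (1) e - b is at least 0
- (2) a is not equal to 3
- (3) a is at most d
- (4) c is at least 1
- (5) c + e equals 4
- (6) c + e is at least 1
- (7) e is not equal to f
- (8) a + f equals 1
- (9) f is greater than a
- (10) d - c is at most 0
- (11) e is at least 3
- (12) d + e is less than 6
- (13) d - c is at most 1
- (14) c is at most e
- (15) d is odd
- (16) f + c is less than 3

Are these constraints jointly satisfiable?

Satisfiable

Setting (a, b, c, d, e, f) = (0, 2, 1, 1, 3, 1) satisfies everything: constraint 1: e - b = 1; constraint 5: c + e = 4; constraint 6: c + e = 4, and the others follow.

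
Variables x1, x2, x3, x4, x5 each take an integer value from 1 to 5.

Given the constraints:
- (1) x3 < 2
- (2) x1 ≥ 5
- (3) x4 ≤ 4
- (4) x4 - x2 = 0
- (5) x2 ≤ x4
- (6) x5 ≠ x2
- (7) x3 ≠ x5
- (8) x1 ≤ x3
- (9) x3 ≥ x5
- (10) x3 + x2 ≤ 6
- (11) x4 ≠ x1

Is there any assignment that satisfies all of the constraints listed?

From constraints 2 and 8: x3 ≥ x1 and x1 ≥ 5, so x3 ≥ 5. From constraint 1: x3 ≤ 1. But 1 < 5, so no value of x3 works.

Unsatisfiable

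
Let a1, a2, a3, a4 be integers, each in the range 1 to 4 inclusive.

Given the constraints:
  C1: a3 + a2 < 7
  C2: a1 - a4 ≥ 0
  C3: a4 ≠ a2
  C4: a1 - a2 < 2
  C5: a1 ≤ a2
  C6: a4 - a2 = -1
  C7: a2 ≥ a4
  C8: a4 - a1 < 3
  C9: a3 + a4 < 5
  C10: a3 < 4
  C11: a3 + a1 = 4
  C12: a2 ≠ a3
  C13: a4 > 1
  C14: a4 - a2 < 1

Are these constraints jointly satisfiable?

Satisfiable

The assignment a1 = 2, a2 = 3, a3 = 2, a4 = 2 works:
  constraint 1 holds since a3 + a2 = 5.
  constraint 2 holds since a1 - a4 = 0.
The rest check out directly.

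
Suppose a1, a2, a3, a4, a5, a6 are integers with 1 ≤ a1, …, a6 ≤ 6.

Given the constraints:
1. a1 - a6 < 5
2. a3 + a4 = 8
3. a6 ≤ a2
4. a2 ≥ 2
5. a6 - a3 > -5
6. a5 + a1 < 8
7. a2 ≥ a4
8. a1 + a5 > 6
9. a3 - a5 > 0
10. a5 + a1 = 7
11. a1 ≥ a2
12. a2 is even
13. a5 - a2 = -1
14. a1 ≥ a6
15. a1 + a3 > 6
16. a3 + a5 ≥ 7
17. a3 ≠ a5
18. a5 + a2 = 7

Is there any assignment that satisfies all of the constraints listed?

Try a1 = 4, a2 = 4, a3 = 5, a4 = 3, a5 = 3, a6 = 2.
Check constraint 1: a1 - a6 = 2; constraint 2: a3 + a4 = 8; constraint 5: a6 - a3 = -3. The remaining constraints are straightforward to verify.

Satisfiable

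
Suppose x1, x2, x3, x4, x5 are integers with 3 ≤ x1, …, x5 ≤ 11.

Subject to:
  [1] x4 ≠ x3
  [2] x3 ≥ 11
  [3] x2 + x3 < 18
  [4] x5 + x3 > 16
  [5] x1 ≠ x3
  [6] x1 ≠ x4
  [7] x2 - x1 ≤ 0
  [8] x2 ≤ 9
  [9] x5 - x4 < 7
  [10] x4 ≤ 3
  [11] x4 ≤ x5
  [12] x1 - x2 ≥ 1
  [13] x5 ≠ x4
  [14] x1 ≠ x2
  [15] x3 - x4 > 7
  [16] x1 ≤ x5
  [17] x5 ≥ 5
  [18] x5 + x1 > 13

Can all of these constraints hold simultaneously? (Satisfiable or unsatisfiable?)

One satisfying assignment is x1 = 6, x2 = 4, x3 = 11, x4 = 3, x5 = 8.
For the less obvious constraints — constraint 3: x2 + x3 = 15; constraint 4: x5 + x3 = 19; constraint 7: x2 - x1 = -2 — and the others hold by inspection.

Satisfiable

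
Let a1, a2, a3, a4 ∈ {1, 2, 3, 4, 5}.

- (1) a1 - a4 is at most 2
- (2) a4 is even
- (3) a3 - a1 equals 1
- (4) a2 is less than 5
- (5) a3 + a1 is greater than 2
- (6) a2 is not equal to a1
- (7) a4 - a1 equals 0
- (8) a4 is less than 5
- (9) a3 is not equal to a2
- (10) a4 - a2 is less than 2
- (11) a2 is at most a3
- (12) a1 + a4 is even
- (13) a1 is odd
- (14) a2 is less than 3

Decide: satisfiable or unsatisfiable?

Constraint 13 makes a1 odd and constraint 2 makes a4 even, so a1 + a4 must be odd. Constraint 12 says a1 + a4 is even — contradiction.

Unsatisfiable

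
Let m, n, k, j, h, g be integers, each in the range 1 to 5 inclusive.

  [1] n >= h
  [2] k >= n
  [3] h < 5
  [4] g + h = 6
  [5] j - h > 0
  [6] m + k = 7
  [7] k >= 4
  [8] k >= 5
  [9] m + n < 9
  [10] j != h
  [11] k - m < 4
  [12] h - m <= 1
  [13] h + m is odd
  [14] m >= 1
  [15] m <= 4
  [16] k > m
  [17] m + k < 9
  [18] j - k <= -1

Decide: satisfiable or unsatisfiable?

One satisfying assignment is m = 2, n = 5, k = 5, j = 2, h = 1, g = 5.
For the less obvious constraints — constraint 4: g + h = 6; constraint 5: j - h = 1 — and the others hold by inspection.

Satisfiable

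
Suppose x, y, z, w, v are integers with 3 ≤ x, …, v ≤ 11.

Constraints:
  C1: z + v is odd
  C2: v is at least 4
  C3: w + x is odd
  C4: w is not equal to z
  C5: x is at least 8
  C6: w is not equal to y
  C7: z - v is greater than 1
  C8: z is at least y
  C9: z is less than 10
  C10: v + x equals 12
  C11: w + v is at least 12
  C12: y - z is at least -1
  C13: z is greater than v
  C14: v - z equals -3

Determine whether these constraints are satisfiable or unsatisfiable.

Satisfiable

Take x = 8, y = 7, z = 7, w = 11, v = 4. Then constraint 7: z - v = 3; constraint 10: v + x = 12; constraint 11: w + v = 15, and every other listed constraint is also met.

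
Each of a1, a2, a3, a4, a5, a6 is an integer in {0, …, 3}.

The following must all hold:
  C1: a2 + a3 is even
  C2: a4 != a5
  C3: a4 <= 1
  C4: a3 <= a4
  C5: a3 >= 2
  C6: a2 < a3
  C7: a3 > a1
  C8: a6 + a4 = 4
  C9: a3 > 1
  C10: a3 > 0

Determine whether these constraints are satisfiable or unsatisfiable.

Unsatisfiable

From constraint 9: a3 ≥ 2. From constraints 3 and 4: a3 ≤ a4 and a4 ≤ 1, so a3 ≤ 1. But 1 < 2, so no value of a3 works.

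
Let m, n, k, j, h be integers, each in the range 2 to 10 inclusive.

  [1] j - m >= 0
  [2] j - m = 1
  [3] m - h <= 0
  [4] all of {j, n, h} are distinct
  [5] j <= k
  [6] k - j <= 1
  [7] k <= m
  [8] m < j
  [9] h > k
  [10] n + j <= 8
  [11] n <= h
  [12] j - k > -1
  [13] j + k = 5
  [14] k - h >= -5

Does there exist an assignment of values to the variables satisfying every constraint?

Unsatisfiable

Constraints 5, 7, and 8 give j ≤ k, k ≤ m, m < j. Chaining: j ≤ k ≤ m < j, which forces j < j — impossible.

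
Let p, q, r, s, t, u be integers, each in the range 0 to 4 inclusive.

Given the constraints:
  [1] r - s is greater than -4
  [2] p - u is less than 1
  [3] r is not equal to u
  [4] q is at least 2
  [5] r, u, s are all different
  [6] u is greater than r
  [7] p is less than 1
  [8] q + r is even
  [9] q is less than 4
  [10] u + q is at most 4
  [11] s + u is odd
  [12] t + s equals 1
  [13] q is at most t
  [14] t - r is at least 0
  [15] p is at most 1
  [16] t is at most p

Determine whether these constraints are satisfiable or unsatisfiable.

From constraints 4 and 13: t ≥ q and q ≥ 2, so t ≥ 2. From constraints 15 and 16: t ≤ p and p ≤ 1, so t ≤ 1. But 1 < 2, so no value of t works.

Unsatisfiable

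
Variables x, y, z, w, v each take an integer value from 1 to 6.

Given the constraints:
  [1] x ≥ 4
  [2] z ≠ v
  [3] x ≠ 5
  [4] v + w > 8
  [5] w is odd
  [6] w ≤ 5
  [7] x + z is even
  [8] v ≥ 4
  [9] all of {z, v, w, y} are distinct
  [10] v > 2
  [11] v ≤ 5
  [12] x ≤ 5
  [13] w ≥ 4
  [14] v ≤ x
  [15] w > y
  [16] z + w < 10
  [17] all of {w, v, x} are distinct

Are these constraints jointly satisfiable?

Unsatisfiable

Constraints 1, 6, 8, 11, 12, and 13 confine each of w, v, x to the 2 values {4, 5}.
Constraint 17 requires all 3 of them to be distinct, but only 2 values are available — impossible by the pigeonhole principle.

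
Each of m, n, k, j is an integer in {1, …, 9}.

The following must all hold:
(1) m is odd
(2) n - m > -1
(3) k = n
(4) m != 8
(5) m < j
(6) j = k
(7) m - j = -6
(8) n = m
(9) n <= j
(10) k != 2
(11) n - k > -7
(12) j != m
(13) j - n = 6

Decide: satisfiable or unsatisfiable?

From constraints 3, 6, and 8, j = k = n = m, so j = m. But constraint 12 says j ≠ m. Contradiction.

Unsatisfiable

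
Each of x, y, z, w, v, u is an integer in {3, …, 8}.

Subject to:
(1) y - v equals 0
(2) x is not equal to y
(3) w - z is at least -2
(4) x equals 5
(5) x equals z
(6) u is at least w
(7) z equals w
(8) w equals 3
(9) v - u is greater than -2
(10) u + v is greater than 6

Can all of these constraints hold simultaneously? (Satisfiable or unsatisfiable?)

Constraint 4 fixes x = 5 and constraint 8 fixes w = 3. Constraints 5 and 7 give x = z = w, so x = w. But 5 ≠ 3 — contradiction.

Unsatisfiable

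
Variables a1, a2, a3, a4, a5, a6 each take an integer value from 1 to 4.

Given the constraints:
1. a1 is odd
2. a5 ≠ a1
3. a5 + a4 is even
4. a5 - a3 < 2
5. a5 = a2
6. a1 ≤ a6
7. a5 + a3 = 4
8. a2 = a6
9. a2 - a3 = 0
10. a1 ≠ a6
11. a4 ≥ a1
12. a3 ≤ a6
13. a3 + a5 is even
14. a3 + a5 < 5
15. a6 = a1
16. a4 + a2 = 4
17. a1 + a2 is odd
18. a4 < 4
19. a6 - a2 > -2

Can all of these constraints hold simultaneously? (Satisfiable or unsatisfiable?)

Unsatisfiable

From constraints 5, 8, and 15, a5 = a2 = a6 = a1, so a5 = a1. But constraint 2 says a5 ≠ a1. Contradiction.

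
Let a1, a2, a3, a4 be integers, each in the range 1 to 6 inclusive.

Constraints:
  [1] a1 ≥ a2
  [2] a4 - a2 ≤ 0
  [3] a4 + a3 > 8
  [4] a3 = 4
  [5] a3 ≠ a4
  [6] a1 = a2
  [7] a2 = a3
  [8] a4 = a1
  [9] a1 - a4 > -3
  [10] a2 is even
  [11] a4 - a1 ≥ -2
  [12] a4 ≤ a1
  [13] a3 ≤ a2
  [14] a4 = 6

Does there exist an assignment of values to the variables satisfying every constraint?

Constraint 14 fixes a4 = 6 and constraint 4 fixes a3 = 4. Constraints 6, 7, and 8 give a4 = a1 = a2 = a3, so a4 = a3. But 6 ≠ 4 — contradiction.

Unsatisfiable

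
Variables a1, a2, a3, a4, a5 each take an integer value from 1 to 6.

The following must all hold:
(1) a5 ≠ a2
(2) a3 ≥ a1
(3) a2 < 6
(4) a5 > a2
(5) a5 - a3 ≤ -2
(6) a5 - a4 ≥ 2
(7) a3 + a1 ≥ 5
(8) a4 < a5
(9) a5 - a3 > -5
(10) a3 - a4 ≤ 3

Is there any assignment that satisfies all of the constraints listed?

Constraints 5, 6, and 10 give a5 − a4 ≥ 2, a4 − a3 ≥ -3, a3 − a5 ≥ 2.
Adding all 3 inequalities: the left sides telescope to 0, and the right sides sum to 2 + (-3) + 2 = 1. So 0 ≥ 1, which is false.

Unsatisfiable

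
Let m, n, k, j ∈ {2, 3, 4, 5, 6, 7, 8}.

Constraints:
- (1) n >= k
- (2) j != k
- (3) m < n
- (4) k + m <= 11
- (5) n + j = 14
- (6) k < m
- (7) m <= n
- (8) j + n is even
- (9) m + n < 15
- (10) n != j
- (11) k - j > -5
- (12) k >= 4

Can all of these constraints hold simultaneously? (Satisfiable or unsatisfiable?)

Satisfiable

One satisfying assignment is m = 5, n = 8, k = 4, j = 6.
For the less obvious constraints — constraint 4: k + m = 9; constraint 5: n + j = 14 — and the others hold by inspection.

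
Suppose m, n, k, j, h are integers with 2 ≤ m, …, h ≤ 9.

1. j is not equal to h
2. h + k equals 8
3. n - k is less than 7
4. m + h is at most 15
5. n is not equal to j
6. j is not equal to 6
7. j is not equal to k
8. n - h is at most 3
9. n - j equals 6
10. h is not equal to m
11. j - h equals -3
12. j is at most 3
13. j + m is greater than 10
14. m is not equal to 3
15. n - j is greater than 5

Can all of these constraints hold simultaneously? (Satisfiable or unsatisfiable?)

Try m = 9, n = 8, k = 3, j = 2, h = 5.
Check constraint 2: h + k = 8; constraint 3: n - k = 5; constraint 4: m + h = 14. The remaining constraints are straightforward to verify.

Satisfiable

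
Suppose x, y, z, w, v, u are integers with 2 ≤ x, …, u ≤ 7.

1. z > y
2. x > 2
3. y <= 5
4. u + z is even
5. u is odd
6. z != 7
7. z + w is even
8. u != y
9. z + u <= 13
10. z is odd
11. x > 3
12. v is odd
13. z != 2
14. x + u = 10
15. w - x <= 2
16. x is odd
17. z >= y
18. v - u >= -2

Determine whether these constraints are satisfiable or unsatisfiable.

Satisfiable

Try x = 5, y = 4, z = 5, w = 7, v = 3, u = 5.
Check constraint 9: z + u = 10; constraint 14: x + u = 10. The remaining constraints are straightforward to verify.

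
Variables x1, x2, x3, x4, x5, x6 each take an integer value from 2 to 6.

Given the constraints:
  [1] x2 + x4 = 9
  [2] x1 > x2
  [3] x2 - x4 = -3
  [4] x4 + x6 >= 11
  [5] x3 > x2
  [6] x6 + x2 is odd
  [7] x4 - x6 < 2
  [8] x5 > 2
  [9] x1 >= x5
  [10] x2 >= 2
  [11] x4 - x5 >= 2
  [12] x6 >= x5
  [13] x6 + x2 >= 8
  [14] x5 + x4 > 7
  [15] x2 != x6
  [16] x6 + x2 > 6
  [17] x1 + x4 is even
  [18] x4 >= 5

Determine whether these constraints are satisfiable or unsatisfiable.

Setting (x1, x2, x3, x4, x5, x6) = (4, 3, 5, 6, 4, 6) satisfies everything: constraint 1: x2 + x4 = 9; constraint 3: x2 - x4 = -3; constraint 4: x4 + x6 = 12, and the others follow.

Satisfiable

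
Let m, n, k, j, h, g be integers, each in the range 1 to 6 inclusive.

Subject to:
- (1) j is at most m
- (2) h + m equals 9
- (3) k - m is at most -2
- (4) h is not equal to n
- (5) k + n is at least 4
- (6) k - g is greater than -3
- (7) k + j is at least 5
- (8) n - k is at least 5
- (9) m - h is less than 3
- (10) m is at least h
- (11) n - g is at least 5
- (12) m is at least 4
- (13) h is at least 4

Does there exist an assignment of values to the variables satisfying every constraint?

One satisfying assignment is m = 5, n = 6, k = 1, j = 5, h = 4, g = 1.
For the less obvious constraints — constraint 2: h + m = 9; constraint 3: k - m = -4; constraint 5: k + n = 7 — and the others hold by inspection.

Satisfiable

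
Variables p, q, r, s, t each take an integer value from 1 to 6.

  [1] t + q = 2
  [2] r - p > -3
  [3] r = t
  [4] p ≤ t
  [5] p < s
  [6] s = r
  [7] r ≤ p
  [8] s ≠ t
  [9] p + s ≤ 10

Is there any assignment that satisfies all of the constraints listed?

From constraints 3 and 6, s = r = t, so s = t. But constraint 8 says s ≠ t. Contradiction.

Unsatisfiable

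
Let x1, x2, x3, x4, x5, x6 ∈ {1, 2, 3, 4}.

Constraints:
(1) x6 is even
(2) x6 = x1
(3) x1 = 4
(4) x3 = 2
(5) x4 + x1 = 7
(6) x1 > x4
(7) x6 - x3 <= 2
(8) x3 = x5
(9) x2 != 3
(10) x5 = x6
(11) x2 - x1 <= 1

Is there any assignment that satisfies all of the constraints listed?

Constraint 4 fixes x3 = 2 and constraint 3 fixes x1 = 4. Constraints 2, 8, and 10 give x3 = x5 = x6 = x1, so x3 = x1. But 2 ≠ 4 — contradiction.

Unsatisfiable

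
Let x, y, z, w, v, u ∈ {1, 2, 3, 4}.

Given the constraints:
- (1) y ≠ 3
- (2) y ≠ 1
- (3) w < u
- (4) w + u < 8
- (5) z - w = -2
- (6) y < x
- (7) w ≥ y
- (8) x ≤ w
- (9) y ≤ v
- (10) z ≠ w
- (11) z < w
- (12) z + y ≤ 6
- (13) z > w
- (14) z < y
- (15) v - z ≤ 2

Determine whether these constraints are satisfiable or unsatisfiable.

Constraints 6, 8, 13, and 14 give z < y, y < x, x ≤ w, w < z. Chaining: z < y < x ≤ w < z, which forces z < z — impossible.

Unsatisfiable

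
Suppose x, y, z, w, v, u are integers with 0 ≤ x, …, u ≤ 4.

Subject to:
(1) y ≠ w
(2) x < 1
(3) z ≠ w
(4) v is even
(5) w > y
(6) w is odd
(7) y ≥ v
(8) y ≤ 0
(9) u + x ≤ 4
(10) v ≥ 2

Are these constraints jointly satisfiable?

Unsatisfiable

From constraint 10: v ≥ 2. From constraints 7 and 8: v ≤ y and y ≤ 0, so v ≤ 0. But 0 < 2, so no value of v works.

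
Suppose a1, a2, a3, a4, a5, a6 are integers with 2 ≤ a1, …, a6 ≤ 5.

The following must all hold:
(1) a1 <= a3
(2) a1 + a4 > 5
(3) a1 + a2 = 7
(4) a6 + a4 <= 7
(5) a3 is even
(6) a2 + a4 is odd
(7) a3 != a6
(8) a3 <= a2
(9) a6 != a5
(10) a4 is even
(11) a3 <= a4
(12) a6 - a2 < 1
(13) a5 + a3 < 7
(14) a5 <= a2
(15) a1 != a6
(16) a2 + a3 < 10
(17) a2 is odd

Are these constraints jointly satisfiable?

One satisfying assignment is a1 = 2, a2 = 5, a3 = 2, a4 = 4, a5 = 2, a6 = 3.
For the less obvious constraints — constraint 2: a1 + a4 = 6; constraint 3: a1 + a2 = 7 — and the others hold by inspection.

Satisfiable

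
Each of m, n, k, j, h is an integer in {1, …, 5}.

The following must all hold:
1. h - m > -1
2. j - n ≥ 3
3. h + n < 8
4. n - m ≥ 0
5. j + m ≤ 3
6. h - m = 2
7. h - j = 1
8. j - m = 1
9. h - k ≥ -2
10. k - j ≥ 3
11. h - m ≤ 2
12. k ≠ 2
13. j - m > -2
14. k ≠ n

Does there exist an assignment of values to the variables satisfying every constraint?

Unsatisfiable

Constraints 2, 4, 9, 10, and 11 give m − h ≥ -2, h − k ≥ -2, k − j ≥ 3, j − n ≥ 3, n − m ≥ 0.
Adding all 5 inequalities: the left sides telescope to 0, and the right sides sum to (-2) + (-2) + 3 + 3 + 0 = 2. So 0 ≥ 2, which is false.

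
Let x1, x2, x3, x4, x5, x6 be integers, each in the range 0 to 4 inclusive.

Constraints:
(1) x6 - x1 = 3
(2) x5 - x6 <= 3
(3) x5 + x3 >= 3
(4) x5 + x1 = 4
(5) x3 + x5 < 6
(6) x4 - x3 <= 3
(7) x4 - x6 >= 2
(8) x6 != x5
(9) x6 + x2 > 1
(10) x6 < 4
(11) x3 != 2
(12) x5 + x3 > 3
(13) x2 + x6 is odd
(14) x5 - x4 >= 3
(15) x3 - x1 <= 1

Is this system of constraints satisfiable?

Constraints 2, 7, and 14 give x4 − x6 ≥ 2, x6 − x5 ≥ -3, x5 − x4 ≥ 3.
Adding all 3 inequalities: the left sides telescope to 0, and the right sides sum to 2 + (-3) + 3 = 2. So 0 ≥ 2, which is false.

Unsatisfiable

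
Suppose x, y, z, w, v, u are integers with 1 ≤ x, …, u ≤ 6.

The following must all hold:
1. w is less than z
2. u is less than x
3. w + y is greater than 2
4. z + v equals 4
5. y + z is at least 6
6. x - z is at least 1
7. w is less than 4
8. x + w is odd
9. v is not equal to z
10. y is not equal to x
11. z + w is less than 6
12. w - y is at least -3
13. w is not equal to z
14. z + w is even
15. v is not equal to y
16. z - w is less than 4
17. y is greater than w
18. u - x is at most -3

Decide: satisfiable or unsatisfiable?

One satisfying assignment is x = 6, y = 4, z = 3, w = 1, v = 1, u = 1.
For the less obvious constraints — constraint 3: w + y = 5; constraint 4: z + v = 4; constraint 5: y + z = 7 — and the others hold by inspection.

Satisfiable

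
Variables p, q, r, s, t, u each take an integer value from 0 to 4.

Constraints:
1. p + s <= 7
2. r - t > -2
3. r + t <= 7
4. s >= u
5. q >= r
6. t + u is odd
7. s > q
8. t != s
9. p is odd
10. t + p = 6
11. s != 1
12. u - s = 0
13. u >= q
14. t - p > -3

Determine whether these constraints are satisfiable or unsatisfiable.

Satisfiable

One satisfying assignment is p = 3, q = 3, r = 3, s = 4, t = 3, u = 4.
For the less obvious constraints — constraint 1: p + s = 7; constraint 2: r - t = 0 — and the others hold by inspection.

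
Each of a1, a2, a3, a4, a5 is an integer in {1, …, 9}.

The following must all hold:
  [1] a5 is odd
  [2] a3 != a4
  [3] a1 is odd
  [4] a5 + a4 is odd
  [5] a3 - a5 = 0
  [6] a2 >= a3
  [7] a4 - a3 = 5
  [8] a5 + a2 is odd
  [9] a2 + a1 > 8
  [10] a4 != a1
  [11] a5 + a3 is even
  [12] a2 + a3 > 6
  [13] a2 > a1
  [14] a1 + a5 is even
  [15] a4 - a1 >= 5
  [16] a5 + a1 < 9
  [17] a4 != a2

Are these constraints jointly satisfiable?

Satisfiable

One satisfying assignment is a1 = 3, a2 = 6, a3 = 3, a4 = 8, a5 = 3.
For the less obvious constraints — constraint 5: a3 - a5 = 0; constraint 7: a4 - a3 = 5 — and the others hold by inspection.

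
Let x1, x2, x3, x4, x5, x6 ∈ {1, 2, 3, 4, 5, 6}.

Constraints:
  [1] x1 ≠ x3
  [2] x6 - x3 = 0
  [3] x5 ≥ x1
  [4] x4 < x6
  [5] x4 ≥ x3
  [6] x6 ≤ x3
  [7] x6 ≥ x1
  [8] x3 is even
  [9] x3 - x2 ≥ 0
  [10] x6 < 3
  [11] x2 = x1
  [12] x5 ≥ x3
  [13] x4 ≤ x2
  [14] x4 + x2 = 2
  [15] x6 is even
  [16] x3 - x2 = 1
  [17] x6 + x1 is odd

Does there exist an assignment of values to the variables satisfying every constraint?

Unsatisfiable

Constraints 4, 5, and 6 give x6 ≤ x3, x3 ≤ x4, x4 < x6. Chaining: x6 ≤ x3 ≤ x4 < x6, which forces x6 < x6 — impossible.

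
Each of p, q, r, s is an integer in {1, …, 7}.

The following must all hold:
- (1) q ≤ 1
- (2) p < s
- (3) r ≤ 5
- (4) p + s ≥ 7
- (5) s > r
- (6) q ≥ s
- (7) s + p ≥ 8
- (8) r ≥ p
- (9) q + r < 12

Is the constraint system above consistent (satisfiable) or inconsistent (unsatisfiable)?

Unsatisfiable

From constraints 1 and 6: s ≤ q ≤ 1. From constraints 3 and 8: p ≤ r ≤ 5. Hence s + p ≤ 6. But constraint 7 requires s + p ≥ 8, and 8 > 6. Contradiction.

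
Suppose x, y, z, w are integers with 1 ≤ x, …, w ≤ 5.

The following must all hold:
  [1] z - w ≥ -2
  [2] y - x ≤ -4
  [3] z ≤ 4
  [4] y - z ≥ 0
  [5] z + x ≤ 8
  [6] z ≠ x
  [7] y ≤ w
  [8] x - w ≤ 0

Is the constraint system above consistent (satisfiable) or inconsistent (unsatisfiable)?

Constraints 1, 2, 4, and 8 give y − z ≥ 0, z − w ≥ -2, w − x ≥ 0, x − y ≥ 4.
Adding all 4 inequalities: the left sides telescope to 0, and the right sides sum to 0 + (-2) + 0 + 4 = 2. So 0 ≥ 2, which is false.

Unsatisfiable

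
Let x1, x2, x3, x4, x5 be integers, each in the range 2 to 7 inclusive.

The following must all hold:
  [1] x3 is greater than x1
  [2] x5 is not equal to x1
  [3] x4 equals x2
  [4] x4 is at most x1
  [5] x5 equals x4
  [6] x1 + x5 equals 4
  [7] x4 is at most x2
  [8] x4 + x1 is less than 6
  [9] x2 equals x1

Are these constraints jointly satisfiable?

From constraints 3, 5, and 9, x5 = x4 = x2 = x1, so x5 = x1. But constraint 2 says x5 ≠ x1. Contradiction.

Unsatisfiable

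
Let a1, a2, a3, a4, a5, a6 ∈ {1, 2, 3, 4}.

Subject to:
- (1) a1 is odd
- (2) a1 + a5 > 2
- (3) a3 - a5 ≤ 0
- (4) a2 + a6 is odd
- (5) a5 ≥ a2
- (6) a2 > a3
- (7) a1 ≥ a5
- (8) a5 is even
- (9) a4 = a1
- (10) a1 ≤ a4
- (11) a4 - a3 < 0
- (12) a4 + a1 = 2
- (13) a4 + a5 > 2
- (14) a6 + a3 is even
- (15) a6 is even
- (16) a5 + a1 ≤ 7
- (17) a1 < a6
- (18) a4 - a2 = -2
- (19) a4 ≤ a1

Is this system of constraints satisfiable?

Constraints 5, 6, 7, 10, and 11 give a5 ≤ a1, a1 ≤ a4, a4 < a3, a3 < a2, a2 ≤ a5. Chaining: a5 ≤ a1 ≤ a4 < a3 < a2 ≤ a5, which forces a5 < a5 — impossible.

Unsatisfiable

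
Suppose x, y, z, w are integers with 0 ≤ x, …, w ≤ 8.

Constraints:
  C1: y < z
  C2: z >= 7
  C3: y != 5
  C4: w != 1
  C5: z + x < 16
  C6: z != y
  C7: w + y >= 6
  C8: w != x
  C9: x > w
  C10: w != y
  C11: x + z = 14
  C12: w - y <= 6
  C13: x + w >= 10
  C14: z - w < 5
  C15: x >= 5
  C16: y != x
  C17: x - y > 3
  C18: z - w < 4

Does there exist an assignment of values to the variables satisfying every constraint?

Satisfiable

Try x = 6, y = 2, z = 8, w = 5.
Check constraint 5: z + x = 14; constraint 7: w + y = 7. The remaining constraints are straightforward to verify.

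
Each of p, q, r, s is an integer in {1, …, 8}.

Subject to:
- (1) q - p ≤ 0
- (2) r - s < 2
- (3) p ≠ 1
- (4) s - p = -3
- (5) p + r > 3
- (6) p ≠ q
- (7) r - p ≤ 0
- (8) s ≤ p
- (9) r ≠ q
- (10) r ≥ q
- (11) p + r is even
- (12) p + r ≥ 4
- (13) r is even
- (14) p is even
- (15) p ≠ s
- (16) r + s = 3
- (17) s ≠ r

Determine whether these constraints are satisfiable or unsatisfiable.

The assignment p = 4, q = 1, r = 2, s = 1 works:
  constraint 1 holds since q - p = -3.
  constraint 2 holds since r - s = 1.
  constraint 4 holds since s - p = -3.
The rest check out directly.

Satisfiable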